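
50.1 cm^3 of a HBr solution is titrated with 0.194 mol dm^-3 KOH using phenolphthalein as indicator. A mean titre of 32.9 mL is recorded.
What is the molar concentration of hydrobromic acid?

HBr + KOH → KBr + H2O
n(KOH) = 0.0329 L × 0.194 mol/L = 6.38 × 10^-3 mol
n(HBr) = 6.38 × 10^-3 mol (1:1 mole ratio)
[HBr] = 6.38 × 10^-3 mol / 0.0501 L = 0.127 mol/L

0.127 mol/L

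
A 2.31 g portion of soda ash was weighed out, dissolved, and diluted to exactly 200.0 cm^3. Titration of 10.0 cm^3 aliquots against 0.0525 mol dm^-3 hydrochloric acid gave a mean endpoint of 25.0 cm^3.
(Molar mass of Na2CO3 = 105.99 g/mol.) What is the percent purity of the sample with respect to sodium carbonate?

Na2CO3 + 2 HCl → 2 NaCl + H2O + CO2
n(HCl) per titration = 0.0250 × 0.0525 = 1.31 × 10^-3 mol
From the 1:2 ratio, n(Na2CO3) in each aliquot = 1/2 × 1.31 × 10^-3 = 6.56 × 10^-4 mol
n(Na2CO3) in the whole flask = 6.56 × 10^-4 × 200.0/10.0 = 0.0131 mol
mass of Na2CO3 = 0.0131 × 105.99 = 1.39 g
% Na2CO3 = 1.39 / 2.31 × 100 = 60.2 %

60.2 %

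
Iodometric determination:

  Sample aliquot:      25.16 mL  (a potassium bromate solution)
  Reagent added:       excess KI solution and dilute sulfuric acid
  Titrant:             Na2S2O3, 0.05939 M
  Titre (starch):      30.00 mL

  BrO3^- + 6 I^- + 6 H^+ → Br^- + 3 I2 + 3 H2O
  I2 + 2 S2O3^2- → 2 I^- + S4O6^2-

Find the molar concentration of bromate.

n(S2O3^2-) = 0.03000 × 0.05939 = 1.782 × 10^-3 mol
n(I2) = n(S2O3^2-)/2 = 8.908 × 10^-4 mol
From the 1:3 ratio, n(BrO3^-) in the aliquot = 1/3 × 8.908 × 10^-4 = 2.969 × 10^-4 mol
[BrO3^-] = 2.969 × 10^-4 / 0.02516 = 0.01180 mol/L

0.01180 M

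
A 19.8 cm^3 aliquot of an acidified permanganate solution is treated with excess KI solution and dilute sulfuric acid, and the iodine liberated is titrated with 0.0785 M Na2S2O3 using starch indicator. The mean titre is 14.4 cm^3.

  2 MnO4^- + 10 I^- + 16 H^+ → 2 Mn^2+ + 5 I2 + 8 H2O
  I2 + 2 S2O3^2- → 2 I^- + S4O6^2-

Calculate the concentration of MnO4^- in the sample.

0.0114 M

n(S2O3^2-) = 0.0144 × 0.0785 = 1.13 × 10^-3 mol
n(I2) = n(S2O3^2-)/2 = 5.65 × 10^-4 mol
From the 2:5 ratio, n(MnO4^-) in the aliquot = 2/5 × 5.65 × 10^-4 = 2.26 × 10^-4 mol
[MnO4^-] = 2.26 × 10^-4 / 0.0198 = 0.0114 mol/L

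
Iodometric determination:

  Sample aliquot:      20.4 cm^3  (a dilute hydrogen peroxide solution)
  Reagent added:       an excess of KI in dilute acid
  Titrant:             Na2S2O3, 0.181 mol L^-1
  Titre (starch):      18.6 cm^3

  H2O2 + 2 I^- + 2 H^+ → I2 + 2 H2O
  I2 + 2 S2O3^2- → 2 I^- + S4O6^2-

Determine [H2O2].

0.0825 mol/L

n(S2O3^2-) = 0.0186 × 0.181 = 3.37 × 10^-3 mol
n(I2) = n(S2O3^2-)/2 = 1.68 × 10^-3 mol
n(H2O2) in the aliquot = 1.68 × 10^-3 mol (1:1 ratio)
[H2O2] = 1.68 × 10^-3 / 0.0204 = 0.0825 mol/L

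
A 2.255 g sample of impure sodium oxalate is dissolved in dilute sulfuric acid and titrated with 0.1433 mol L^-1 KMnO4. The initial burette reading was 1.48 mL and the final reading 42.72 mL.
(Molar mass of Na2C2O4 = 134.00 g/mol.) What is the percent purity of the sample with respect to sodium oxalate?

87.79 %

2 MnO4^- + 5 C2O4^2- + 16 H^+ → 2 Mn^2+ + 10 CO2 + 8 H2O
n(KMnO4) = 0.04124 L × 0.1433 mol/L = 5.910 × 10^-3 mol
From the 5:2 ratio, n(Na2C2O4) = 5/2 × 5.910 × 10^-3 = 0.01477 mol
mass of Na2C2O4 = 0.01477 × 134.00 g/mol = 1.980 g
% Na2C2O4 = 1.980 / 2.255 × 100 = 87.79 %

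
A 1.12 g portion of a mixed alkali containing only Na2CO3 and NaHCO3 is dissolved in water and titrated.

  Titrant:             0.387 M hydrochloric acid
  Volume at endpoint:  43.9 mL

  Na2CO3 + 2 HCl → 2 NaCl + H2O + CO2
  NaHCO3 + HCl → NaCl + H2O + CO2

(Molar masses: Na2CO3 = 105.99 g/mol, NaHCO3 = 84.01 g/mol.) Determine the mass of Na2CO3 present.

n(HCl) = 0.0439 × 0.387 = 0.0170 mol
Let x = n(Na2CO3), y = n(NaHCO3).
Titrant: 2x + 1y = 0.0170;  mass: 105.99x + 84.01y = 1.12
Solving, x = 4.95 × 10^-3 mol, y = 7.08 × 10^-3 mol
mass of Na2CO3 = 4.95 × 10^-3 × 105.99 = 0.525 g

0.525 g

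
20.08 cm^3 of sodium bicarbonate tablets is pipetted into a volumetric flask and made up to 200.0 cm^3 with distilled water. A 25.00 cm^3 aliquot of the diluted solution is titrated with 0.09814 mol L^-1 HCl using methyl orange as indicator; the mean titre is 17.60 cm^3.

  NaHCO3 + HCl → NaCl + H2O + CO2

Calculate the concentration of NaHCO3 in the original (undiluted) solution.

0.6882 mol/L

n(HCl) = 0.01760 × 0.09814 = 1.727 × 10^-3 mol
n(NaHCO3) in the aliquot = 1.727 × 10^-3 mol (1:1 ratio)
[NaHCO3]_dilute = 1.727 × 10^-3 / 0.02500 = 0.06909 mol/L
Dilution factor = 200.0 / 20.08 = 9.960
[NaHCO3]_stock = 0.06909 × 9.960 = 0.6882 mol/L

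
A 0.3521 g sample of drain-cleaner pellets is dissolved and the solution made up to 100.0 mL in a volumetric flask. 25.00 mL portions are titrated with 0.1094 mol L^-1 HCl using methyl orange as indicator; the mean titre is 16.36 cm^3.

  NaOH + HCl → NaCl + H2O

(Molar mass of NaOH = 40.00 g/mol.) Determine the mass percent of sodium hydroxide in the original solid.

n(HCl) per titration = 0.01636 × 0.1094 = 1.790 × 10^-3 mol
n(NaOH) in each aliquot = 1.790 × 10^-3 mol (1:1 ratio)
n(NaOH) in the whole flask = 1.790 × 10^-3 × 100.0/25.00 = 7.159 × 10^-3 mol
mass of NaOH = 7.159 × 10^-3 × 40.00 = 0.2864 g
% NaOH = 0.2864 / 0.3521 × 100 = 81.33 %

81.33 %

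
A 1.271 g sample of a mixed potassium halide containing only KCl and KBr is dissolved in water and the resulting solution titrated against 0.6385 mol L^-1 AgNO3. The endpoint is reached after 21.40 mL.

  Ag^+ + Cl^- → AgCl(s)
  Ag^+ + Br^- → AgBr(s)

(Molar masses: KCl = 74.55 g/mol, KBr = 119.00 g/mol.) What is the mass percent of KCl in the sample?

n(AgNO3) = 0.02140 × 0.6385 = 0.01366 mol
Let x = n(KCl), y = n(KBr).
Titrant: 1x + 1y = 0.01366;  mass: 74.55x + 119.00y = 1.271
Solving, x = 7.987 × 10^-3 mol, y = 5.677 × 10^-3 mol
mass of KCl = 7.987 × 10^-3 × 74.55 = 0.5954 g
% KCl = 0.5954 / 1.271 × 100 = 46.85 %

46.85 %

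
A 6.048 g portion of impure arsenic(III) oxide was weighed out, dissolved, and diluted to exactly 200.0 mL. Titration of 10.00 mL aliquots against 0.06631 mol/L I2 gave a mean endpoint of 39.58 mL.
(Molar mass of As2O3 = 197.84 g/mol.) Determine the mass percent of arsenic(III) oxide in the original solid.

As2O3 + 2 I2 + 2 H2O → As2O5 + 4 HI
n(I2) per titration = 0.03958 × 0.06631 = 2.625 × 10^-3 mol
From the 1:2 ratio, n(As2O3) in each aliquot = 1/2 × 2.625 × 10^-3 = 1.312 × 10^-3 mol
n(As2O3) in the whole flask = 1.312 × 10^-3 × 200.0/10.00 = 0.02625 mol
mass of As2O3 = 0.02625 × 197.84 = 5.192 g
% As2O3 = 5.192 / 6.048 × 100 = 85.85 %

85.85 %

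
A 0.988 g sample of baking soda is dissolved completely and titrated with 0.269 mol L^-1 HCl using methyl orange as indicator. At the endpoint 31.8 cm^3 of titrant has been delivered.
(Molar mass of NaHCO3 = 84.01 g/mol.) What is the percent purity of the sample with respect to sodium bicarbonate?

NaHCO3 + HCl → NaCl + H2O + CO2
n(HCl) = 0.0318 L × 0.269 mol/L = 8.55 × 10^-3 mol
n(NaHCO3) = 8.55 × 10^-3 mol (1:1 ratio)
mass of NaHCO3 = 8.55 × 10^-3 × 84.01 g/mol = 0.719 g
% NaHCO3 = 0.719 / 0.988 × 100 = 72.7 %

72.7 %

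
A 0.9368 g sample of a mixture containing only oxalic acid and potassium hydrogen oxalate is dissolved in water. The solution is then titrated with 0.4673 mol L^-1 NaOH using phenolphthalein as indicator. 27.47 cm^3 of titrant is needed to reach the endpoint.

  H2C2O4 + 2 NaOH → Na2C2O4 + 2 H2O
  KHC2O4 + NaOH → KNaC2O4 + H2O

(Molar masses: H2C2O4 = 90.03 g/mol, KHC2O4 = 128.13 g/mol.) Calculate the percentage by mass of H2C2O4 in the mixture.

40.93 %

n(NaOH) = 0.02747 × 0.4673 = 0.01284 mol
Let x = n(H2C2O4), y = n(KHC2O4).
Titrant: 2x + 1y = 0.01284;  mass: 90.03x + 128.13y = 0.9368
Solving, x = 4.259 × 10^-3 mol, y = 4.319 × 10^-3 mol
mass of H2C2O4 = 4.259 × 10^-3 × 90.03 = 0.3834 g
% H2C2O4 = 0.3834 / 0.9368 × 100 = 40.93 %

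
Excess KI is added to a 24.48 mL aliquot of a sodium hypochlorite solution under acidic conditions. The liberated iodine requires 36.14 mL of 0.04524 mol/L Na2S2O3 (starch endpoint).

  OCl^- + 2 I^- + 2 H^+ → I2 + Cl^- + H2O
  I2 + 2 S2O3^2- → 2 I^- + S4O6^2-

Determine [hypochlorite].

0.03339 mol/L

n(S2O3^2-) = 0.03614 × 0.04524 = 1.635 × 10^-3 mol
n(I2) = n(S2O3^2-)/2 = 8.175 × 10^-4 mol
n(OCl^-) in the aliquot = 8.175 × 10^-4 mol (1:1 ratio)
[OCl^-] = 8.175 × 10^-4 / 0.02448 = 0.03339 mol/L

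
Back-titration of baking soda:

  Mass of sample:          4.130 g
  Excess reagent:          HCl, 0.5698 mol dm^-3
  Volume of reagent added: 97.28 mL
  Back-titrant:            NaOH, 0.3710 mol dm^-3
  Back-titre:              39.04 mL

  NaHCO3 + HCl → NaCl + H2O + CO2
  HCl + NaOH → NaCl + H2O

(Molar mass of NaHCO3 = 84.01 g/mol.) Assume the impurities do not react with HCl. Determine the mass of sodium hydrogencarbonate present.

n(HCl) added = 0.09728 × 0.5698 = 0.05543 mol
n(NaOH) used in back-titration = 0.03904 × 0.3710 = 0.01448 mol
n(HCl) left over = 0.01448 mol (1:1 ratio)
n(HCl) consumed by analyte = 0.05543 − 0.01448 = 0.04095 mol
n(NaHCO3) = 0.04095 mol (1:1 ratio)
mass of NaHCO3 = 0.04095 × 84.01 = 3.440 g

3.440 g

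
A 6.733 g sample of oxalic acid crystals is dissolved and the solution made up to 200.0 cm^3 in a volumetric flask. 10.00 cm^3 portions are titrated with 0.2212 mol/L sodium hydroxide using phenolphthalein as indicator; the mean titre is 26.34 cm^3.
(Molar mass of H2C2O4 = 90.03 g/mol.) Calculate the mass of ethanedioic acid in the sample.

5.246 g

H2C2O4 + 2 NaOH → Na2C2O4 + 2 H2O
n(NaOH) per titration = 0.02634 × 0.2212 = 5.826 × 10^-3 mol
From the 1:2 ratio, n(H2C2O4) in each aliquot = 1/2 × 5.826 × 10^-3 = 2.913 × 10^-3 mol
n(H2C2O4) in the whole flask = 2.913 × 10^-3 × 200.0/10.00 = 0.05826 mol
mass of H2C2O4 = 0.05826 × 90.03 = 5.246 g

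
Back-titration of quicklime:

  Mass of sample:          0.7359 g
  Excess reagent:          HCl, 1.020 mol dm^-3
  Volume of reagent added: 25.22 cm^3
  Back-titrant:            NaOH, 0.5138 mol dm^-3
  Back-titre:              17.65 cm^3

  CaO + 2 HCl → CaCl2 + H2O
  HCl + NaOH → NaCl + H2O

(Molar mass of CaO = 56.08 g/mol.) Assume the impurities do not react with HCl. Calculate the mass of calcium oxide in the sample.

n(HCl) added = 0.02522 × 1.020 = 0.02572 mol
n(NaOH) used in back-titration = 0.01765 × 0.5138 = 9.069 × 10^-3 mol
n(HCl) left over = 9.069 × 10^-3 mol (1:1 ratio)
n(HCl) consumed by analyte = 0.02572 − 9.069 × 10^-3 = 0.01666 mol
From the 1:2 ratio, n(CaO) = 1/2 × 0.01666 = 8.328 × 10^-3 mol
mass of CaO = 8.328 × 10^-3 × 56.08 = 0.4670 g

0.4670 g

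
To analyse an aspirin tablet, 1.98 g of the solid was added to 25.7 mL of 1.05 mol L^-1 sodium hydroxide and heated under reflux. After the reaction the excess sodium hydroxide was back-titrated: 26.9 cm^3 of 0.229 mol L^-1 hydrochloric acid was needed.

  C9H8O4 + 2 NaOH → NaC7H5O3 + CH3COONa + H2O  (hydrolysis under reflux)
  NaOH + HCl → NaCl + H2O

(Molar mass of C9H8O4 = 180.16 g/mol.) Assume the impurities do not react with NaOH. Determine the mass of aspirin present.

1.88 g

n(NaOH) added = 0.0257 × 1.05 = 0.0270 mol
n(HCl) used in back-titration = 0.0269 × 0.229 = 6.16 × 10^-3 mol
n(NaOH) left over = 6.16 × 10^-3 mol (1:1 ratio)
n(NaOH) consumed by analyte = 0.0270 − 6.16 × 10^-3 = 0.0208 mol
From the 1:2 ratio, n(C9H8O4) = 1/2 × 0.0208 = 0.0104 mol
mass of C9H8O4 = 0.0104 × 180.16 = 1.88 g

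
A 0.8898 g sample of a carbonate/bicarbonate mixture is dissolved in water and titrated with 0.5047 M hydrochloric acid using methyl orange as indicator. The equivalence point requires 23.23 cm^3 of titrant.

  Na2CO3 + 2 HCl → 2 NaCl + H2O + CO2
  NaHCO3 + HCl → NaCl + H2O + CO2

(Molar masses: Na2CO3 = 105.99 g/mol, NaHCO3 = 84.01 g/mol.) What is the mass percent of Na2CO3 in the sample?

n(HCl) = 0.02323 × 0.5047 = 0.01172 mol
Let x = n(Na2CO3), y = n(NaHCO3).
Titrant: 2x + 1y = 0.01172;  mass: 105.99x + 84.01y = 0.8898
Solving, x = 1.534 × 10^-3 mol, y = 8.656 × 10^-3 mol
mass of Na2CO3 = 1.534 × 10^-3 × 105.99 = 0.1626 g
% Na2CO3 = 0.1626 / 0.8898 × 100 = 18.27 %

18.27 %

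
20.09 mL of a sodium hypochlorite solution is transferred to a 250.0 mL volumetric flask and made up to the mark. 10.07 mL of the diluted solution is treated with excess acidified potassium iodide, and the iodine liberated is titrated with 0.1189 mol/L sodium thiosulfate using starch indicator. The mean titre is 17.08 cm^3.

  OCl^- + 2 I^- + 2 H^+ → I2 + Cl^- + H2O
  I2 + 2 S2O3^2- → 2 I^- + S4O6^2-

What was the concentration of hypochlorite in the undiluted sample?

1.255 mol/L

n(S2O3^2-) = 0.01708 × 0.1189 = 2.031 × 10^-3 mol
n(I2) = n(S2O3^2-)/2 = 1.015 × 10^-3 mol
n(OCl^-) in the aliquot = 1.015 × 10^-3 mol (1:1 ratio)
[OCl^-]_dilute = 1.015 × 10^-3 / 0.01007 = 0.1008 mol/L
[OCl^-]_original = 0.1008 × 250.0/20.09 = 1.255 mol/L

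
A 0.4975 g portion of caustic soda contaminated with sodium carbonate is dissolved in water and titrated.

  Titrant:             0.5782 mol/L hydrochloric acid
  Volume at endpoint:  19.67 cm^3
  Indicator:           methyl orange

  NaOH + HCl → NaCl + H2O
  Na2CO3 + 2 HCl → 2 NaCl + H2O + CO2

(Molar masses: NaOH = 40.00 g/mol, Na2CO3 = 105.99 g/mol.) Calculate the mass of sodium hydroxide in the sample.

n(HCl) = 0.01967 × 0.5782 = 0.01137 mol
Let x = n(NaOH), y = n(Na2CO3).
Titrant: 1x + 2y = 0.01137;  mass: 40.00x + 105.99y = 0.4975
Solving, x = 8.097 × 10^-3 mol, y = 1.638 × 10^-3 mol
mass of NaOH = 8.097 × 10^-3 × 40.00 = 0.3239 g

0.3239 g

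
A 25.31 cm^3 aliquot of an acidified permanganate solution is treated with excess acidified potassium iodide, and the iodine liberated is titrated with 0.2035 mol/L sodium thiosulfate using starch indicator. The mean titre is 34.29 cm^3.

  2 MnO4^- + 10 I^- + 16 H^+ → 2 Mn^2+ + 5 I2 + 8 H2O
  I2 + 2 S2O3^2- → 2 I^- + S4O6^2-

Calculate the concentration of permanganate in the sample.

n(S2O3^2-) = 0.03429 × 0.2035 = 6.978 × 10^-3 mol
n(I2) = n(S2O3^2-)/2 = 3.489 × 10^-3 mol
From the 2:5 ratio, n(MnO4^-) in the aliquot = 2/5 × 3.489 × 10^-3 = 1.396 × 10^-3 mol
[MnO4^-] = 1.396 × 10^-3 / 0.02531 = 0.05514 mol/L

0.05514 mol/L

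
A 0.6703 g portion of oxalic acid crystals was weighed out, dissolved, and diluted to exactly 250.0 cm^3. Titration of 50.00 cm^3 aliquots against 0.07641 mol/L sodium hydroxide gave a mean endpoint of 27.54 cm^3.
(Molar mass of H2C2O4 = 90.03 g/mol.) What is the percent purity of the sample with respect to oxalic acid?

70.66 %

H2C2O4 + 2 NaOH → Na2C2O4 + 2 H2O
n(NaOH) per titration = 0.02754 × 0.07641 = 2.104 × 10^-3 mol
From the 1:2 ratio, n(H2C2O4) in each aliquot = 1/2 × 2.104 × 10^-3 = 1.052 × 10^-3 mol
n(H2C2O4) in the whole flask = 1.052 × 10^-3 × 250.0/50.00 = 5.261 × 10^-3 mol
mass of H2C2O4 = 5.261 × 10^-3 × 90.03 = 0.4736 g
% H2C2O4 = 0.4736 / 0.6703 × 100 = 70.66 %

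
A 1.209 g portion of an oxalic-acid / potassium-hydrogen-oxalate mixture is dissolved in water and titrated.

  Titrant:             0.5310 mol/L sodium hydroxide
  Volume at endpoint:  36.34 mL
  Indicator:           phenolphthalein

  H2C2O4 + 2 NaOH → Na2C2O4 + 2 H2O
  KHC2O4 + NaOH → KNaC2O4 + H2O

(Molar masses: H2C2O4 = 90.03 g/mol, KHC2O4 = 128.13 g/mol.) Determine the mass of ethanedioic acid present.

n(NaOH) = 0.03634 × 0.5310 = 0.01930 mol
Let x = n(H2C2O4), y = n(KHC2O4).
Titrant: 2x + 1y = 0.01930;  mass: 90.03x + 128.13y = 1.209
Solving, x = 7.601 × 10^-3 mol, y = 4.095 × 10^-3 mol
mass of H2C2O4 = 7.601 × 10^-3 × 90.03 = 0.6843 g

0.6843 g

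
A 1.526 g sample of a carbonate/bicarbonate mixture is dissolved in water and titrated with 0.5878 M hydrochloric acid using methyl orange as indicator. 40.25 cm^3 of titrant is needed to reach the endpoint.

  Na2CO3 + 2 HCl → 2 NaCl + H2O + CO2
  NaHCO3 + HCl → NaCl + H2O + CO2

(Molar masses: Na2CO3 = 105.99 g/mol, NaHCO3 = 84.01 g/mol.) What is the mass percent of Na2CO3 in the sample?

n(HCl) = 0.04025 × 0.5878 = 0.02366 mol
Let x = n(Na2CO3), y = n(NaHCO3).
Titrant: 2x + 1y = 0.02366;  mass: 105.99x + 84.01y = 1.526
Solving, x = 7.441 × 10^-3 mol, y = 8.776 × 10^-3 mol
mass of Na2CO3 = 7.441 × 10^-3 × 105.99 = 0.7887 g
% Na2CO3 = 0.7887 / 1.526 × 100 = 51.68 %

51.68 %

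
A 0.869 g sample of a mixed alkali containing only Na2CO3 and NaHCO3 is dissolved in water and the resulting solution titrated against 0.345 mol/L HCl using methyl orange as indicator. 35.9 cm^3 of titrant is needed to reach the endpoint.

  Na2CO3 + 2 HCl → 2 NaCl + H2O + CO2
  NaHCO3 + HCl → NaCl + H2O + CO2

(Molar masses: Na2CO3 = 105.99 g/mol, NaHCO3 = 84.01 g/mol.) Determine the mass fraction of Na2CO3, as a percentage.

33.7 %

n(HCl) = 0.0359 × 0.345 = 0.0124 mol
Let x = n(Na2CO3), y = n(NaHCO3).
Titrant: 2x + 1y = 0.0124;  mass: 105.99x + 84.01y = 0.869
Solving, x = 2.76 × 10^-3 mol, y = 6.86 × 10^-3 mol
mass of Na2CO3 = 2.76 × 10^-3 × 105.99 = 0.293 g
% Na2CO3 = 0.293 / 0.869 × 100 = 33.7 %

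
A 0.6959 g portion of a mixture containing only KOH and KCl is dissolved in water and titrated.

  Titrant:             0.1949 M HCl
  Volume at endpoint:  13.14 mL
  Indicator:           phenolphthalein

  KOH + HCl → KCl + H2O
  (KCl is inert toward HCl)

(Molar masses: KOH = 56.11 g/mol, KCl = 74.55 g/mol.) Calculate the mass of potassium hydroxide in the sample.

0.1437 g

n(HCl) = 0.01314 × 0.1949 = 2.561 × 10^-3 mol
Let x = n(KOH), y = n(KCl).
Titrant: 1x = 2.561 × 10^-3;  mass: 56.11x + 74.55y = 0.6959
Solving, x = 2.561 × 10^-3 mol, y = 7.407 × 10^-3 mol
mass of KOH = 2.561 × 10^-3 × 56.11 = 0.1437 g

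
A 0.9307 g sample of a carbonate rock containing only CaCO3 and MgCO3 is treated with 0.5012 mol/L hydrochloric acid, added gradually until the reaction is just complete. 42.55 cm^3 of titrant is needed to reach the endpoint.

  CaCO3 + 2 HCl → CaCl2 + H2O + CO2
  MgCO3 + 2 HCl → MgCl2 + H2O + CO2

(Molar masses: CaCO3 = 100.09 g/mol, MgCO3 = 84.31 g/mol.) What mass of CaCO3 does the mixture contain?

0.2011 g

n(HCl) = 0.04255 × 0.5012 = 0.02133 mol
Let x = n(CaCO3), y = n(MgCO3).
Titrant: 2x + 2y = 0.02133;  mass: 100.09x + 84.31y = 0.9307
Solving, x = 2.009 × 10^-3 mol, y = 8.654 × 10^-3 mol
mass of CaCO3 = 2.009 × 10^-3 × 100.09 = 0.2011 g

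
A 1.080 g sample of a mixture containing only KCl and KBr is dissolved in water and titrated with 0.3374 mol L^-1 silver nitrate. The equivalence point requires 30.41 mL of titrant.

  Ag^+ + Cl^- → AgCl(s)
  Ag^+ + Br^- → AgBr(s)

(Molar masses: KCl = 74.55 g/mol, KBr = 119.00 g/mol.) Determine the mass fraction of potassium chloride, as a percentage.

n(AgNO3) = 0.03041 × 0.3374 = 0.01026 mol
Let x = n(KCl), y = n(KBr).
Titrant: 1x + 1y = 0.01026;  mass: 74.55x + 119.00y = 1.080
Solving, x = 3.172 × 10^-3 mol, y = 7.089 × 10^-3 mol
mass of KCl = 3.172 × 10^-3 × 74.55 = 0.2364 g
% KCl = 0.2364 / 1.080 × 100 = 21.89 %

21.89 %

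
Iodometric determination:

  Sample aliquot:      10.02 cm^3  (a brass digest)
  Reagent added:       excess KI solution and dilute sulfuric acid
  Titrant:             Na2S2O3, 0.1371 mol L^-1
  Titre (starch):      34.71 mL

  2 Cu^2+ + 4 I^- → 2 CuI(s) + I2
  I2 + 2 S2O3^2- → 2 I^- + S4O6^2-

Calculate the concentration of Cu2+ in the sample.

0.4749 mol/L

n(S2O3^2-) = 0.03471 × 0.1371 = 4.759 × 10^-3 mol
n(I2) = n(S2O3^2-)/2 = 2.379 × 10^-3 mol
From the 2:1 ratio, n(Cu2+) in the aliquot = 2/1 × 2.379 × 10^-3 = 4.759 × 10^-3 mol
[Cu2+] = 4.759 × 10^-3 / 0.01002 = 0.4749 mol/L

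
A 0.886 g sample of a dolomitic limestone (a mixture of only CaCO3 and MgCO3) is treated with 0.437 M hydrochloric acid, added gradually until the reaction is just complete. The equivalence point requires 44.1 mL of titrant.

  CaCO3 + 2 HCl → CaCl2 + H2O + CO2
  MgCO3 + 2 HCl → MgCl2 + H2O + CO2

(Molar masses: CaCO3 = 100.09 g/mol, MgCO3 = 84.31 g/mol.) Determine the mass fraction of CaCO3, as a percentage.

52.7 %

n(HCl) = 0.0441 × 0.437 = 0.0193 mol
Let x = n(CaCO3), y = n(MgCO3).
Titrant: 2x + 2y = 0.0193;  mass: 100.09x + 84.31y = 0.886
Solving, x = 4.66 × 10^-3 mol, y = 4.97 × 10^-3 mol
mass of CaCO3 = 4.66 × 10^-3 × 100.09 = 0.467 g
% CaCO3 = 0.467 / 0.886 × 100 = 52.7 %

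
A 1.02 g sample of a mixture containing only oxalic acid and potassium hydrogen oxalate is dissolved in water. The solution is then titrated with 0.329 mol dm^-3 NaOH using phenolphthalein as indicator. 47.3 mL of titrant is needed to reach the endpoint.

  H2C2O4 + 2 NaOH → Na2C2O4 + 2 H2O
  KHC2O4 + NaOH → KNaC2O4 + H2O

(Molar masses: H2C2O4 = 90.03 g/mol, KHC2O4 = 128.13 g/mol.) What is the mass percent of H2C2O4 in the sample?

n(NaOH) = 0.0473 × 0.329 = 0.0156 mol
Let x = n(H2C2O4), y = n(KHC2O4).
Titrant: 2x + 1y = 0.0156;  mass: 90.03x + 128.13y = 1.02
Solving, x = 5.86 × 10^-3 mol, y = 3.84 × 10^-3 mol
mass of H2C2O4 = 5.86 × 10^-3 × 90.03 = 0.527 g
% H2C2O4 = 0.527 / 1.02 × 100 = 51.7 %

51.7 %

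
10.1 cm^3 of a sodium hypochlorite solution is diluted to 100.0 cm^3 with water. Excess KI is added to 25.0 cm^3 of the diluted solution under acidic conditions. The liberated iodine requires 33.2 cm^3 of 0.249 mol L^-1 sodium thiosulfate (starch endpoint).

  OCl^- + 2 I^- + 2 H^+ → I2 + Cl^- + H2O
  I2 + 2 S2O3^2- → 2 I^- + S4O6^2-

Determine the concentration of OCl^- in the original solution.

n(S2O3^2-) = 0.0332 × 0.249 = 8.27 × 10^-3 mol
n(I2) = n(S2O3^2-)/2 = 4.13 × 10^-3 mol
n(OCl^-) in the aliquot = 4.13 × 10^-3 mol (1:1 ratio)
[OCl^-]_dilute = 4.13 × 10^-3 / 0.0250 = 0.165 mol/L
[OCl^-]_original = 0.165 × 100.0/10.1 = 1.64 mol/L

1.64 mol/L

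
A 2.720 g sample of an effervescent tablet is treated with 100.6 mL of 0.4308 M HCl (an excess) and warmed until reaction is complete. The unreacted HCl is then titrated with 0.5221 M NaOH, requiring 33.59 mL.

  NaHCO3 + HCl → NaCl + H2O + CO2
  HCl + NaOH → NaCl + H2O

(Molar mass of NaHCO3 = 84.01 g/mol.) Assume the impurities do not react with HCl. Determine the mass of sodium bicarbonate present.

n(HCl) added = 0.1006 × 0.4308 = 0.04334 mol
n(NaOH) used in back-titration = 0.03359 × 0.5221 = 0.01754 mol
n(HCl) left over = 0.01754 mol (1:1 ratio)
n(HCl) consumed by analyte = 0.04334 − 0.01754 = 0.02580 mol
n(NaHCO3) = 0.02580 mol (1:1 ratio)
mass of NaHCO3 = 0.02580 × 84.01 = 2.168 g

2.168 g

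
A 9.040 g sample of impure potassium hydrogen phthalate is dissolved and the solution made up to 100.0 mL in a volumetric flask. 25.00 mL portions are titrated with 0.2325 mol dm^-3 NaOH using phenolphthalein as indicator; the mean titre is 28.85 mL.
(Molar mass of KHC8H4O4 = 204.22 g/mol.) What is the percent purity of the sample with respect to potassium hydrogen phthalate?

KHC8H4O4 + NaOH → KNaC8H4O4 + H2O
n(NaOH) per titration = 0.02885 × 0.2325 = 6.708 × 10^-3 mol
n(KHC8H4O4) in each aliquot = 6.708 × 10^-3 mol (1:1 ratio)
n(KHC8H4O4) in the whole flask = 6.708 × 10^-3 × 100.0/25.00 = 0.02683 mol
mass of KHC8H4O4 = 0.02683 × 204.22 = 5.479 g
% KHC8H4O4 = 5.479 / 9.040 × 100 = 60.61 %

60.61 %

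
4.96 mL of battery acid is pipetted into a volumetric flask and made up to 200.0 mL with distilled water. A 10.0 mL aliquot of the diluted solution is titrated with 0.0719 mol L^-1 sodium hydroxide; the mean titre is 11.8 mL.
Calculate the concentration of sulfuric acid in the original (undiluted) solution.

1.71 mol/L

H2SO4 + 2 NaOH → Na2SO4 + 2 H2O
n(NaOH) = 0.0118 × 0.0719 = 8.48 × 10^-4 mol
From the 1:2 ratio, n(H2SO4) in the aliquot = 1/2 × 8.48 × 10^-4 = 4.24 × 10^-4 mol
[H2SO4]_dilute = 4.24 × 10^-4 / 0.0100 = 0.0424 mol/L
Dilution factor = 200.0 / 4.96 = 40.32
[H2SO4]_stock = 0.0424 × 40.32 = 1.71 mol/L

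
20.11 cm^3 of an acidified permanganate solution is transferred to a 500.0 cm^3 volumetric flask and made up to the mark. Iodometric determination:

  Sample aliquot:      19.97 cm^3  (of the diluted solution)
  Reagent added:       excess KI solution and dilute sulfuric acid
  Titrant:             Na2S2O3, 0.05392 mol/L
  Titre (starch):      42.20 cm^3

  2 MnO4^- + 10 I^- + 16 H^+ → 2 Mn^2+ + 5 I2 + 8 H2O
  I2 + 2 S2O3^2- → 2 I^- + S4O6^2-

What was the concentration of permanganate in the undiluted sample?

0.5666 mol/L

n(S2O3^2-) = 0.04220 × 0.05392 = 2.275 × 10^-3 mol
n(I2) = n(S2O3^2-)/2 = 1.138 × 10^-3 mol
From the 2:5 ratio, n(MnO4^-) in the aliquot = 2/5 × 1.138 × 10^-3 = 4.551 × 10^-4 mol
[MnO4^-]_dilute = 4.551 × 10^-4 / 0.01997 = 0.02279 mol/L
[MnO4^-]_original = 0.02279 × 500.0/20.11 = 0.5666 mol/L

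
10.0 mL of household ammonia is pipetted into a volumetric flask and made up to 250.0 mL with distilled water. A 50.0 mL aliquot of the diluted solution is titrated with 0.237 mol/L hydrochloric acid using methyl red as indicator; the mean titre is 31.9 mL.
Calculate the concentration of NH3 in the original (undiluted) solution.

NH3 + HCl → NH4Cl
n(HCl) = 0.0319 × 0.237 = 7.56 × 10^-3 mol
n(NH3) in the aliquot = 7.56 × 10^-3 mol (1:1 ratio)
[NH3]_dilute = 7.56 × 10^-3 / 0.0500 = 0.151 mol/L
Dilution factor = 250.0 / 10.0 = 25.00
[NH3]_stock = 0.151 × 25.00 = 3.78 mol/L

3.78 mol/L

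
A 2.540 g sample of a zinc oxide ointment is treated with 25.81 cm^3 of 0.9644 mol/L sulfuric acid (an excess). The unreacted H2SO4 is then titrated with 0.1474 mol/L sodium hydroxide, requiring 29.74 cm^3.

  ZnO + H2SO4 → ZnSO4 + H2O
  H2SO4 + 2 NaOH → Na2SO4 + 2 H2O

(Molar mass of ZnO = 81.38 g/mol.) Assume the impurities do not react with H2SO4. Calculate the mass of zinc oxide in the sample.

1.847 g

n(H2SO4) added = 0.02581 × 0.9644 = 0.02489 mol
n(NaOH) used in back-titration = 0.02974 × 0.1474 = 4.384 × 10^-3 mol
From the 1:2 ratio, n(H2SO4) left over = 1/2 × 4.384 × 10^-3 = 2.192 × 10^-3 mol
n(H2SO4) consumed by analyte = 0.02489 − 2.192 × 10^-3 = 0.02270 mol
n(ZnO) = 0.02270 mol (1:1 ratio)
mass of ZnO = 0.02270 × 81.38 = 1.847 g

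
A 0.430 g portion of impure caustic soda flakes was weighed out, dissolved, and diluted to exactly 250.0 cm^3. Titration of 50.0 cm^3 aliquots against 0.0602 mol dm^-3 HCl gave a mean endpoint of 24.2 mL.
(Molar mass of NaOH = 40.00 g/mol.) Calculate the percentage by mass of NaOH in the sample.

NaOH + HCl → NaCl + H2O
n(HCl) per titration = 0.0242 × 0.0602 = 1.46 × 10^-3 mol
n(NaOH) in each aliquot = 1.46 × 10^-3 mol (1:1 ratio)
n(NaOH) in the whole flask = 1.46 × 10^-3 × 250.0/50.0 = 7.28 × 10^-3 mol
mass of NaOH = 7.28 × 10^-3 × 40.00 = 0.291 g
% NaOH = 0.291 / 0.430 × 100 = 67.8 %

67.8 %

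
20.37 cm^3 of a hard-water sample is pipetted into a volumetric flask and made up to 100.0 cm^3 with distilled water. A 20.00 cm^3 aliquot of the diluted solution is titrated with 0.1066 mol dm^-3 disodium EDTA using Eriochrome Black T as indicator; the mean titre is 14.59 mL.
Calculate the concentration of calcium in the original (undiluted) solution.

0.3818 mol/L

Ca^2+ + EDTA^4- → [Ca(EDTA)]^2-
n(EDTA) = 0.01459 × 0.1066 = 1.555 × 10^-3 mol
n(Ca2+) in the aliquot = 1.555 × 10^-3 mol (1:1 ratio)
[Ca2+]_dilute = 1.555 × 10^-3 / 0.02000 = 0.07776 mol/L
Dilution factor = 100.0 / 20.37 = 4.909
[Ca2+]_stock = 0.07776 × 4.909 = 0.3818 mol/L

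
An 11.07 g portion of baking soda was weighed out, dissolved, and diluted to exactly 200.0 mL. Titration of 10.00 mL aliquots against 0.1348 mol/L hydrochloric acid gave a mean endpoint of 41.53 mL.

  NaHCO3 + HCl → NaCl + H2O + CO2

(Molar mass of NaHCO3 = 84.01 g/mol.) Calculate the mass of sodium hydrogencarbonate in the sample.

9.406 g

n(HCl) per titration = 0.04153 × 0.1348 = 5.598 × 10^-3 mol
n(NaHCO3) in each aliquot = 5.598 × 10^-3 mol (1:1 ratio)
n(NaHCO3) in the whole flask = 5.598 × 10^-3 × 200.0/10.00 = 0.1120 mol
mass of NaHCO3 = 0.1120 × 84.01 = 9.406 g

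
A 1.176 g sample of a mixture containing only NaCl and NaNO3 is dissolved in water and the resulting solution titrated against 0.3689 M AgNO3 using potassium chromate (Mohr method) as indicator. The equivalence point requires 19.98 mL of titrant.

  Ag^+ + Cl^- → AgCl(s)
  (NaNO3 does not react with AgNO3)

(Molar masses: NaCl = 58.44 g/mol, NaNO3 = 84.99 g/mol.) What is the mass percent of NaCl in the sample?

n(AgNO3) = 0.01998 × 0.3689 = 7.371 × 10^-3 mol
Let x = n(NaCl), y = n(NaNO3).
Titrant: 1x = 7.371 × 10^-3;  mass: 58.44x + 84.99y = 1.176
Solving, x = 7.371 × 10^-3 mol, y = 8.769 × 10^-3 mol
mass of NaCl = 7.371 × 10^-3 × 58.44 = 0.4307 g
% NaCl = 0.4307 / 1.176 × 100 = 36.63 %

36.63 %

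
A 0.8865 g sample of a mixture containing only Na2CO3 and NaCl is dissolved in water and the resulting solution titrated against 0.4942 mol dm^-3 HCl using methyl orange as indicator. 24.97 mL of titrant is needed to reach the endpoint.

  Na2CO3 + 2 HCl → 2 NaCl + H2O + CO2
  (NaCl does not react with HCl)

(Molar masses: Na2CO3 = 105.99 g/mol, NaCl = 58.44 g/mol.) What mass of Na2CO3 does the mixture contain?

n(HCl) = 0.02497 × 0.4942 = 0.01234 mol
Let x = n(Na2CO3), y = n(NaCl).
Titrant: 2x = 0.01234;  mass: 105.99x + 58.44y = 0.8865
Solving, x = 6.170 × 10^-3 mol, y = 3.979 × 10^-3 mol
mass of Na2CO3 = 6.170 × 10^-3 × 105.99 = 0.6540 g

0.6540 g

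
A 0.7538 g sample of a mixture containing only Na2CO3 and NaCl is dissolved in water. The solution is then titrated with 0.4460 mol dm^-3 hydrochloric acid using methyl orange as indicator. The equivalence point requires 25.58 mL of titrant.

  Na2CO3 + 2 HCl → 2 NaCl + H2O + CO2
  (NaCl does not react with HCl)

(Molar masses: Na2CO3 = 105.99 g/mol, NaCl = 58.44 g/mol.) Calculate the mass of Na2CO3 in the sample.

n(HCl) = 0.02558 × 0.4460 = 0.01141 mol
Let x = n(Na2CO3), y = n(NaCl).
Titrant: 2x = 0.01141;  mass: 105.99x + 58.44y = 0.7538
Solving, x = 5.704 × 10^-3 mol, y = 2.553 × 10^-3 mol
mass of Na2CO3 = 5.704 × 10^-3 × 105.99 = 0.6046 g

0.6046 g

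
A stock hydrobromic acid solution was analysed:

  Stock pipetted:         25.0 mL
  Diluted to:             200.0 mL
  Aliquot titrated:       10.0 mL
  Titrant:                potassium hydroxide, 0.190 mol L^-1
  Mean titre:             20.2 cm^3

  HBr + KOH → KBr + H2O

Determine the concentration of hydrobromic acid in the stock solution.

n(KOH) = 0.0202 × 0.190 = 3.84 × 10^-3 mol
n(HBr) in the aliquot = 3.84 × 10^-3 mol (1:1 ratio)
[HBr]_dilute = 3.84 × 10^-3 / 0.0100 = 0.384 mol/L
Dilution factor = 200.0 / 25.0 = 8.000
[HBr]_stock = 0.384 × 8.000 = 3.07 mol/L

3.07 mol/L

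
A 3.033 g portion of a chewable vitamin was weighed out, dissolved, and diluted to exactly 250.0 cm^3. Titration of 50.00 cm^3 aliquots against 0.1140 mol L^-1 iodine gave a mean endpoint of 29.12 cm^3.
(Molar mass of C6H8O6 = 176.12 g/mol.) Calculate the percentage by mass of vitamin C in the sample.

C6H8O6 + I2 → C6H6O6 + 2 HI
n(I2) per titration = 0.02912 × 0.1140 = 3.320 × 10^-3 mol
n(C6H8O6) in each aliquot = 3.320 × 10^-3 mol (1:1 ratio)
n(C6H8O6) in the whole flask = 3.320 × 10^-3 × 250.0/50.00 = 0.01660 mol
mass of C6H8O6 = 0.01660 × 176.12 = 2.923 g
% C6H8O6 = 2.923 / 3.033 × 100 = 96.38 %

96.38 %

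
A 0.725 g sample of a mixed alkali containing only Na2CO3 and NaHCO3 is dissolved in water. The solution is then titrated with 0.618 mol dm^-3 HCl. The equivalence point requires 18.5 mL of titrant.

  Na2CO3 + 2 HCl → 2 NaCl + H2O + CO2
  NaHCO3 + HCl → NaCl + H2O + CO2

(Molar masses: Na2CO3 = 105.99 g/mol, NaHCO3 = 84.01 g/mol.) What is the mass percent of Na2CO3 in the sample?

n(HCl) = 0.0185 × 0.618 = 0.0114 mol
Let x = n(Na2CO3), y = n(NaHCO3).
Titrant: 2x + 1y = 0.0114;  mass: 105.99x + 84.01y = 0.725
Solving, x = 3.80 × 10^-3 mol, y = 3.84 × 10^-3 mol
mass of Na2CO3 = 3.80 × 10^-3 × 105.99 = 0.402 g
% Na2CO3 = 0.402 / 0.725 × 100 = 55.5 %

55.5 %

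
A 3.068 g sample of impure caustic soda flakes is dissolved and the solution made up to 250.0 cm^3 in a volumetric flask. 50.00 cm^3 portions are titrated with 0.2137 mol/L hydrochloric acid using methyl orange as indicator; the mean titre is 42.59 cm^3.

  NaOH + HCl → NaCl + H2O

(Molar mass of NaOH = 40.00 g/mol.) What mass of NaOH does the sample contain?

n(HCl) per titration = 0.04259 × 0.2137 = 9.101 × 10^-3 mol
n(NaOH) in each aliquot = 9.101 × 10^-3 mol (1:1 ratio)
n(NaOH) in the whole flask = 9.101 × 10^-3 × 250.0/50.00 = 0.04551 mol
mass of NaOH = 0.04551 × 40.00 = 1.820 g

1.820 g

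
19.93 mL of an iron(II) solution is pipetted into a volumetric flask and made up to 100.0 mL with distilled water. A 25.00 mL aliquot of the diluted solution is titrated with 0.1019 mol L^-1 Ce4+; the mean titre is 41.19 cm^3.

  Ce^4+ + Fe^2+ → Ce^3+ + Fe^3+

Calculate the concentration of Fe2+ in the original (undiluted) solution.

n(Ce4+) = 0.04119 × 0.1019 = 4.197 × 10^-3 mol
n(Fe2+) in the aliquot = 4.197 × 10^-3 mol (1:1 ratio)
[Fe2+]_dilute = 4.197 × 10^-3 / 0.02500 = 0.1679 mol/L
Dilution factor = 100.0 / 19.93 = 5.018
[Fe2+]_stock = 0.1679 × 5.018 = 0.8424 mol/L

0.8424 mol/L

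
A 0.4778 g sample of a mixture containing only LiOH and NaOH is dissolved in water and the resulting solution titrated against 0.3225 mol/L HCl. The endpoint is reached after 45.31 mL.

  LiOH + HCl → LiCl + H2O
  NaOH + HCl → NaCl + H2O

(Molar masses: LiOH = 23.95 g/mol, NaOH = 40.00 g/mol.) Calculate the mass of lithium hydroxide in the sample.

0.1592 g

n(HCl) = 0.04531 × 0.3225 = 0.01461 mol
Let x = n(LiOH), y = n(NaOH).
Titrant: 1x + 1y = 0.01461;  mass: 23.95x + 40.00y = 0.4778
Solving, x = 6.648 × 10^-3 mol, y = 7.965 × 10^-3 mol
mass of LiOH = 6.648 × 10^-3 × 23.95 = 0.1592 g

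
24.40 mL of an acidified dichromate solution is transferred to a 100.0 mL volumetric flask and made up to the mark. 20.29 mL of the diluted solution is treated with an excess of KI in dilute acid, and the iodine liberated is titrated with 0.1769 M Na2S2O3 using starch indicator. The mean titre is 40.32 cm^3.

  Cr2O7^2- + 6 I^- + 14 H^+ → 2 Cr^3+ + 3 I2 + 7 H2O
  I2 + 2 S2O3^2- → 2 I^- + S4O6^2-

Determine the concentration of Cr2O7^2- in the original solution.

n(S2O3^2-) = 0.04032 × 0.1769 = 7.133 × 10^-3 mol
n(I2) = n(S2O3^2-)/2 = 3.566 × 10^-3 mol
From the 1:3 ratio, n(Cr2O7^2-) in the aliquot = 1/3 × 3.566 × 10^-3 = 1.189 × 10^-3 mol
[Cr2O7^2-]_dilute = 1.189 × 10^-3 / 0.02029 = 0.05859 mol/L
[Cr2O7^2-]_original = 0.05859 × 100.0/24.40 = 0.2401 mol/L

0.2401 M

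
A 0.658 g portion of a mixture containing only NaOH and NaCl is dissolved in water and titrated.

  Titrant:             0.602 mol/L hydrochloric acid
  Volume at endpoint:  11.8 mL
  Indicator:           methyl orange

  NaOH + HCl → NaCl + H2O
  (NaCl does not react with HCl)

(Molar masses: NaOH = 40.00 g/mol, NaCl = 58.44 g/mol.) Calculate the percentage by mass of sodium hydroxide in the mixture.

43.2 %

n(HCl) = 0.0118 × 0.602 = 7.10 × 10^-3 mol
Let x = n(NaOH), y = n(NaCl).
Titrant: 1x = 7.10 × 10^-3;  mass: 40.00x + 58.44y = 0.658
Solving, x = 7.10 × 10^-3 mol, y = 6.40 × 10^-3 mol
mass of NaOH = 7.10 × 10^-3 × 40.00 = 0.284 g
% NaOH = 0.284 / 0.658 × 100 = 43.2 %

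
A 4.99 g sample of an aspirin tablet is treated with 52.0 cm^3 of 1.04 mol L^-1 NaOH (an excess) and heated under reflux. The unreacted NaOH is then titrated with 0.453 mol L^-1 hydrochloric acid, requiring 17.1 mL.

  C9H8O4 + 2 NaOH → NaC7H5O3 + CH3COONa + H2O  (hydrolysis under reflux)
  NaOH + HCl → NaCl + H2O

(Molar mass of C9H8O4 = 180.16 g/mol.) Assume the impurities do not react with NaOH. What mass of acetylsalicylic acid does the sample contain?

n(NaOH) added = 0.0520 × 1.04 = 0.0541 mol
n(HCl) used in back-titration = 0.0171 × 0.453 = 7.75 × 10^-3 mol
n(NaOH) left over = 7.75 × 10^-3 mol (1:1 ratio)
n(NaOH) consumed by analyte = 0.0541 − 7.75 × 10^-3 = 0.0463 mol
From the 1:2 ratio, n(C9H8O4) = 1/2 × 0.0463 = 0.0232 mol
mass of C9H8O4 = 0.0232 × 180.16 = 4.17 g

4.17 g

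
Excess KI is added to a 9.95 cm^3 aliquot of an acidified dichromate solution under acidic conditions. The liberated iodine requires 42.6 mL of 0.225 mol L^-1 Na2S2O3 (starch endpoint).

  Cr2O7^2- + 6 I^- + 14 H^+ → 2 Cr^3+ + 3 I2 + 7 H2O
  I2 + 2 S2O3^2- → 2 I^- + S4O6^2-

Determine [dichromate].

0.161 mol/L

n(S2O3^2-) = 0.0426 × 0.225 = 9.59 × 10^-3 mol
n(I2) = n(S2O3^2-)/2 = 4.79 × 10^-3 mol
From the 1:3 ratio, n(Cr2O7^2-) in the aliquot = 1/3 × 4.79 × 10^-3 = 1.60 × 10^-3 mol
[Cr2O7^2-] = 1.60 × 10^-3 / 0.00995 = 0.161 mol/L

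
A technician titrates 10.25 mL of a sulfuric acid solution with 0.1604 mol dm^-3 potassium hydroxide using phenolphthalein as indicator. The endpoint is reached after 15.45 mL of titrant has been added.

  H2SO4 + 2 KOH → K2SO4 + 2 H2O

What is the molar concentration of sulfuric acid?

n(KOH) = 0.01545 L × 0.1604 mol/L = 2.478 × 10^-3 mol
From the 1:2 mole ratio, n(H2SO4) = 1/2 × 2.478 × 10^-3 = 1.239 × 10^-3 mol
[H2SO4] = 1.239 × 10^-3 mol / 0.01025 L = 0.1209 mol/L

0.1209 mol/L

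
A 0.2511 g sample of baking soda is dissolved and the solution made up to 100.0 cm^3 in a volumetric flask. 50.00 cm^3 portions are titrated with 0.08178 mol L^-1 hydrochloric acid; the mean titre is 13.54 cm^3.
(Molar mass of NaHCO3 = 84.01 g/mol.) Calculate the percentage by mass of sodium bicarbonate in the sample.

NaHCO3 + HCl → NaCl + H2O + CO2
n(HCl) per titration = 0.01354 × 0.08178 = 1.107 × 10^-3 mol
n(NaHCO3) in each aliquot = 1.107 × 10^-3 mol (1:1 ratio)
n(NaHCO3) in the whole flask = 1.107 × 10^-3 × 100.0/50.00 = 2.215 × 10^-3 mol
mass of NaHCO3 = 2.215 × 10^-3 × 84.01 = 0.1860 g
% NaHCO3 = 0.1860 / 0.2511 × 100 = 74.09 %

74.09 %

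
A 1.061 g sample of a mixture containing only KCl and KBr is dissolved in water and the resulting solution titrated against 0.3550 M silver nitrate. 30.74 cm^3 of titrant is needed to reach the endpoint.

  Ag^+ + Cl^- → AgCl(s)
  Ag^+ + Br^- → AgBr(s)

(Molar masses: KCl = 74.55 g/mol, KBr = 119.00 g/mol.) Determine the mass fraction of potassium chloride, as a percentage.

37.56 %

n(AgNO3) = 0.03074 × 0.3550 = 0.01091 mol
Let x = n(KCl), y = n(KBr).
Titrant: 1x + 1y = 0.01091;  mass: 74.55x + 119.00y = 1.061
Solving, x = 5.346 × 10^-3 mol, y = 5.567 × 10^-3 mol
mass of KCl = 5.346 × 10^-3 × 74.55 = 0.3985 g
% KCl = 0.3985 / 1.061 × 100 = 37.56 %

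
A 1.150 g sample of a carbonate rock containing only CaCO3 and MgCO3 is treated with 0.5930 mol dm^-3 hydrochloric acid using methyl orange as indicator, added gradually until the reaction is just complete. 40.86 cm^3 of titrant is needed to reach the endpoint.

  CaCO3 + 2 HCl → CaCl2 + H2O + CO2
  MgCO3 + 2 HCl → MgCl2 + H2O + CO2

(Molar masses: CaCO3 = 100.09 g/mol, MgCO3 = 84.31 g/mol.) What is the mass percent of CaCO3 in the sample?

70.92 %

n(HCl) = 0.04086 × 0.5930 = 0.02423 mol
Let x = n(CaCO3), y = n(MgCO3).
Titrant: 2x + 2y = 0.02423;  mass: 100.09x + 84.31y = 1.150
Solving, x = 8.149 × 10^-3 mol, y = 3.966 × 10^-3 mol
mass of CaCO3 = 8.149 × 10^-3 × 100.09 = 0.8156 g
% CaCO3 = 0.8156 / 1.150 × 100 = 70.92 %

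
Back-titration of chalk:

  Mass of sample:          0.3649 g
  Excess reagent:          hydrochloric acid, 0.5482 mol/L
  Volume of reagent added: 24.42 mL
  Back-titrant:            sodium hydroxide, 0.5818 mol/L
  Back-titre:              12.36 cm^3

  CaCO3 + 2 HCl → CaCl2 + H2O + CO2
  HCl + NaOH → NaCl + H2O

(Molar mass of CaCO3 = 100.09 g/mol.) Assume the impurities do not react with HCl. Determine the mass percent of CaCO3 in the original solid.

n(HCl) added = 0.02442 × 0.5482 = 0.01339 mol
n(NaOH) used in back-titration = 0.01236 × 0.5818 = 7.191 × 10^-3 mol
n(HCl) left over = 7.191 × 10^-3 mol (1:1 ratio)
n(HCl) consumed by analyte = 0.01339 − 7.191 × 10^-3 = 6.196 × 10^-3 mol
From the 1:2 ratio, n(CaCO3) = 1/2 × 6.196 × 10^-3 = 3.098 × 10^-3 mol
mass of CaCO3 = 3.098 × 10^-3 × 100.09 = 0.3101 g
% CaCO3 = 0.3101 / 0.3649 × 100 = 84.98 %

84.98 %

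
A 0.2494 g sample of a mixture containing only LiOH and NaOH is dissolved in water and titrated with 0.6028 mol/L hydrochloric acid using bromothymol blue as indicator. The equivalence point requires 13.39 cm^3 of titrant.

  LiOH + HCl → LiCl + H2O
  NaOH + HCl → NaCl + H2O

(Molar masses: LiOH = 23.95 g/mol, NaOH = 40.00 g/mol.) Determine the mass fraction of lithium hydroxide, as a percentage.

43.95 %

n(HCl) = 0.01339 × 0.6028 = 8.071 × 10^-3 mol
Let x = n(LiOH), y = n(NaOH).
Titrant: 1x + 1y = 8.071 × 10^-3;  mass: 23.95x + 40.00y = 0.2494
Solving, x = 4.577 × 10^-3 mol, y = 3.495 × 10^-3 mol
mass of LiOH = 4.577 × 10^-3 × 23.95 = 0.1096 g
% LiOH = 0.1096 / 0.2494 × 100 = 43.95 %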